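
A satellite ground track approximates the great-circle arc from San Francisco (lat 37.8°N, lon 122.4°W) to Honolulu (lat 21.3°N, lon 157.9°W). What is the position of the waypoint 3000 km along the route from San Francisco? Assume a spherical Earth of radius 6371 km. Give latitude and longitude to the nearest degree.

Write both endpoints as unit vectors p₁, p₂ with components (cos φ cos λ, cos φ sin λ, sin φ).
The central angle between the endpoints is δ = arccos(p₁·p₂) ≈ 0.606 rad (34.7°). The total great-circle distance is δ·R ≈ 0.606 × 6371 ≈ 3860 km, so the target fraction is f = 3000/3860 ≈ 0.777.
Interpolate at f ≈ 0.777 with slerp weights a = sin((1−f)δ)/sin δ ≈ 0.236, b = sin(fδ)/sin δ ≈ 0.797.
p = a·p₁ + b·p₂ ≈ (-0.788, -0.437, 0.434); φ = arcsin(p_z) ≈ 25.74°, λ = atan2(p_y, p_x) ≈ -150.98°.

≈ lat 26°N, lon 151°W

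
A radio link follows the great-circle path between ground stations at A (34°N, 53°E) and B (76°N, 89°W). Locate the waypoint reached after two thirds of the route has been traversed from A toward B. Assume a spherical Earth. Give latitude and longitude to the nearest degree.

From cos δ = sin φ₁ sin φ₂ + cos φ₁ cos φ₂ cos Δλ, the central angle is δ ≈ 1.176 rad (67.4°).
Interpolate at f = 2/3 with slerp weights a = sin((1−f)δ)/sin δ ≈ 0.414, b = sin(fδ)/sin δ ≈ 0.765.
p = a·p₁ + b·p₂ ≈ (0.210, 0.089, 0.974); φ = arcsin(p_z) ≈ 76.83°, λ = atan2(p_y, p_x) ≈ 22.99°.

≈ (77°N, 23°E)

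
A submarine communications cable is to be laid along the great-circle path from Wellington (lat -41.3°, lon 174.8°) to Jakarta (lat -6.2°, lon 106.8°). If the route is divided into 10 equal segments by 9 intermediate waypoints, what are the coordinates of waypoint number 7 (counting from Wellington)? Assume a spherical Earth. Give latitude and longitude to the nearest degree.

From cos δ = sin φ₁ sin φ₂ + cos φ₁ cos φ₂ cos Δλ, the central angle is δ ≈ 1.212 rad (69.4°).
Interpolate at f = 7/10 with slerp weights a = sin((1−f)δ)/sin δ ≈ 0.380, b = sin(fδ)/sin δ ≈ 0.801.
p = a·p₁ + b·p₂ ≈ (-0.514, 0.788, -0.337); φ = arcsin(p_z) ≈ -19.71°, λ = atan2(p_y, p_x) ≈ 123.12°.

≈ lat -20°, lon 123°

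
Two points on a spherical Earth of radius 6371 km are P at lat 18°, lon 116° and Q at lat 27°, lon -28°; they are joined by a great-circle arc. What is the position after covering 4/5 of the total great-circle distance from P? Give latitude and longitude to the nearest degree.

≈ lat 44°, lon -5°

Write both endpoints as unit vectors p₁, p₂ with components (cos φ cos λ, cos φ sin λ, sin φ).
The central angle between the endpoints is δ = arccos(p₁·p₂) ≈ 2.148 rad (123.0°).
Interpolate at f = 4/5 with slerp weights a = sin((1−f)δ)/sin δ ≈ 0.497, b = sin(fδ)/sin δ ≈ 1.180.
p = a·p₁ + b·p₂ ≈ (0.721, -0.069, 0.689); φ = arcsin(p_z) ≈ 43.57°, λ = atan2(p_y, p_x) ≈ -5.46°.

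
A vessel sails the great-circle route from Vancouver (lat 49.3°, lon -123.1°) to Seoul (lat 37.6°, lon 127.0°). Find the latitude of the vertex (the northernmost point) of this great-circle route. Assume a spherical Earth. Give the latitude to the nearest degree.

The great circle lies in the plane with unit normal n̂ = (p₁ × p₂)/|p₁ × p₂|.
Here n̂_z ≈ -0.507; the vertex latitude is φ_max = arccos|n̂_z| ≈ 59.5°.

≈ 60°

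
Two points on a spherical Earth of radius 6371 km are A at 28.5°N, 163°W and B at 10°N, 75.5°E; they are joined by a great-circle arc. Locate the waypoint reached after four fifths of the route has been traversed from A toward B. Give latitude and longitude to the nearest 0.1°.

≈ 22.5°N, 94.9°E

Write both endpoints as unit vectors p₁, p₂ with components (cos φ cos λ, cos φ sin λ, sin φ).
The central angle between the endpoints is δ = arccos(p₁·p₂) ≈ 1.949 rad (111.7°).
Interpolate at f = 4/5 with slerp weights a = sin((1−f)δ)/sin δ ≈ 0.409, b = sin(fδ)/sin δ ≈ 1.076.
p = a·p₁ + b·p₂ ≈ (-0.078, 0.921, 0.382); φ = arcsin(p_z) ≈ 22.46°, λ = atan2(p_y, p_x) ≈ 94.86°.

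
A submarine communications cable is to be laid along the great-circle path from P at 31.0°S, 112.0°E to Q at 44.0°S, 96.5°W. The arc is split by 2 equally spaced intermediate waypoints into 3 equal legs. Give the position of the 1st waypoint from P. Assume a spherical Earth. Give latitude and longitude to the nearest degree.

≈ 61°S, 135°E

The haversine formula gives a central angle δ ≈ 1.756 rad (100.6°) between the endpoints.
Interpolate at f = 1/3 with slerp weights a = sin((1−f)δ)/sin δ ≈ 0.937, b = sin(fδ)/sin δ ≈ 0.562.
p = a·p₁ + b·p₂ ≈ (-0.347, 0.343, -0.873); φ = arcsin(p_z) ≈ -60.81°, λ = atan2(p_y, p_x) ≈ 135.31°.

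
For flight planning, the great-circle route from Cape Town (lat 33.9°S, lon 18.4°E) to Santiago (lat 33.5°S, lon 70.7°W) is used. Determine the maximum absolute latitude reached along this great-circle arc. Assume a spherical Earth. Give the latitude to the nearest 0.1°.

≈ 43.1°S

The great circle lies in the plane with unit normal n̂ = (p₁ × p₂)/|p₁ × p₂|.
Here n̂_z ≈ -0.730; the vertex latitude is φ_max = arccos|n̂_z| ≈ 43.1°.
Check via Clairaut: cos φ_max = |cos φ₁| · sin C = cos(33.9°)·sin(118.4°) ≈ 0.730, again giving ≈ 43.1°.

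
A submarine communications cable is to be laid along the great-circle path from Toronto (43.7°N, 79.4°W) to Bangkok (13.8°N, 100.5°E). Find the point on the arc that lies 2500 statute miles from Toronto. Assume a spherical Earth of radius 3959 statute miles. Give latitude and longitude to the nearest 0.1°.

≈ (79.9°N, 79.0°W)

Write both endpoints as unit vectors p₁, p₂ with components (cos φ cos λ, cos φ sin λ, sin φ).
The central angle between the endpoints is δ = arccos(p₁·p₂) ≈ 2.138 rad (122.5°). The total great-circle distance is δ·R ≈ 2.138 × 3959 ≈ 8464 mi, so the target fraction is f = 2500/8464 ≈ 0.295.
Interpolate at f ≈ 0.295 with slerp weights a = sin((1−f)δ)/sin δ ≈ 1.183, b = sin(fδ)/sin δ ≈ 0.700.
p = a·p₁ + b·p₂ ≈ (0.033, -0.172, 0.984); φ = arcsin(p_z) ≈ 79.88°, λ = atan2(p_y, p_x) ≈ -79.01°.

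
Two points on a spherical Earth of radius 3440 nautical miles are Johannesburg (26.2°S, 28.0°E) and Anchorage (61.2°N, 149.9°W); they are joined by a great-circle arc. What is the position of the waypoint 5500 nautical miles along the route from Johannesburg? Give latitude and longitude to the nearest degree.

The haversine formula gives a central angle δ ≈ 2.530 rad (145.0°) between the endpoints. The total great-circle distance is δ·R ≈ 2.530 × 3440 ≈ 8704 nmi, so the target fraction is f = 5500/8704 ≈ 0.632.
Interpolate at f ≈ 0.632 with slerp weights a = sin((1−f)δ)/sin δ ≈ 1.398, b = sin(fδ)/sin δ ≈ 1.742.
p = a·p₁ + b·p₂ ≈ (0.382, 0.168, 0.909); φ = arcsin(p_z) ≈ 65.35°, λ = atan2(p_y, p_x) ≈ 23.77°.

≈ 65°N, 24°E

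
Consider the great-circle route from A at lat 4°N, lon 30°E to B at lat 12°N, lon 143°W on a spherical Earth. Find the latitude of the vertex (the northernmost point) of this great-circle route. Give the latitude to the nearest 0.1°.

≈ 66.6°N

The great circle lies in the plane with unit normal n̂ = (p₁ × p₂)/|p₁ × p₂|.
Here n̂_z ≈ -0.397; the vertex latitude is φ_max = arccos|n̂_z| ≈ 66.6°.
Check via Clairaut: cos φ_max = |cos φ₁| · sin C = cos(4.0°)·sin(23.4°) ≈ 0.397, again giving ≈ 66.6°.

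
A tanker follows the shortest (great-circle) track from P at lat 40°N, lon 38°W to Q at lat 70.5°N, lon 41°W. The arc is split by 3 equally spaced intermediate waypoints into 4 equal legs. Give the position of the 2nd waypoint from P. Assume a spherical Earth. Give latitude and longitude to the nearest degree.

≈ lat 55°N, lon 39°W

From cos δ = sin φ₁ sin φ₂ + cos φ₁ cos φ₂ cos Δλ, the central angle is δ ≈ 0.533 rad (30.5°).
Interpolate at f = 2/4 with slerp weights a = sin((1−f)δ)/sin δ ≈ 0.518, b = sin(fδ)/sin δ ≈ 0.518.
p = a·p₁ + b·p₂ ≈ (0.443, -0.358, 0.822); φ = arcsin(p_z) ≈ 55.26°, λ = atan2(p_y, p_x) ≈ -38.91°.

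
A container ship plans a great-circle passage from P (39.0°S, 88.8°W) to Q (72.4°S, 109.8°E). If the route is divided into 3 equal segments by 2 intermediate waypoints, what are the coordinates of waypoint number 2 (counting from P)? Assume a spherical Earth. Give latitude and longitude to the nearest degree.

From cos δ = sin φ₁ sin φ₂ + cos φ₁ cos φ₂ cos Δλ, the central angle is δ ≈ 1.184 rad (67.8°).
Interpolate at f = 2/3 with slerp weights a = sin((1−f)δ)/sin δ ≈ 0.415, b = sin(fδ)/sin δ ≈ 0.767.
p = a·p₁ + b·p₂ ≈ (-0.072, -0.105, -0.992); φ = arcsin(p_z) ≈ -82.72°, λ = atan2(p_y, p_x) ≈ -124.47°.

≈ (83°S, 124°W)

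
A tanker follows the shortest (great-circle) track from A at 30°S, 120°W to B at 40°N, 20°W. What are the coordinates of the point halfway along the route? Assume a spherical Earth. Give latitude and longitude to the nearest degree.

Write both endpoints as unit vectors p₁, p₂ with components (cos φ cos λ, cos φ sin λ, sin φ).
The central angle between the endpoints is δ = arccos(p₁·p₂) ≈ 2.023 rad (115.9°).
Interpolate at f = 1/2 with slerp weights a = sin((1−f)δ)/sin δ ≈ 0.942, b = sin(fδ)/sin δ ≈ 0.942.
p = a·p₁ + b·p₂ ≈ (0.270, -0.953, 0.135); φ = arcsin(p_z) ≈ 7.73°, λ = atan2(p_y, p_x) ≈ -74.18°.

≈ 8°N, 74°W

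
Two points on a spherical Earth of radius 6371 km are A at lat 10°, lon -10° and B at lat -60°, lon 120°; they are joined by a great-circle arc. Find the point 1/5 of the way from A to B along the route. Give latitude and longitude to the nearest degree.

≈ lat -11°, lon 0°

From cos δ = sin φ₁ sin φ₂ + cos φ₁ cos φ₂ cos Δλ, the central angle is δ ≈ 2.057 rad (117.8°).
Interpolate at f = 1/5 with slerp weights a = sin((1−f)δ)/sin δ ≈ 1.128, b = sin(fδ)/sin δ ≈ 0.452.
p = a·p₁ + b·p₂ ≈ (0.981, 0.003, -0.196); φ = arcsin(p_z) ≈ -11.29°, λ = atan2(p_y, p_x) ≈ 0.17°.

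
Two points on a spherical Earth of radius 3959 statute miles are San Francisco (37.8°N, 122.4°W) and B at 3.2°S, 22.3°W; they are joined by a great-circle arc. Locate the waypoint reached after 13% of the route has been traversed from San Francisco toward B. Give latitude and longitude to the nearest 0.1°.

Convert each endpoint to a unit vector on the sphere (x = cos φ cos λ, y = cos φ sin λ, z = sin φ).
The central angle between the endpoints is δ = arccos(p₁·p₂) ≈ 1.744 rad (99.9°).
Interpolate at f = 0.13 with slerp weights a = sin((1−f)δ)/sin δ ≈ 1.014, b = sin(fδ)/sin δ ≈ 0.228.
p = a·p₁ + b·p₂ ≈ (-0.218, -0.763, 0.609); φ = arcsin(p_z) ≈ 37.49°, λ = atan2(p_y, p_x) ≈ -105.98°.

≈ 37.5°N, 106.0°W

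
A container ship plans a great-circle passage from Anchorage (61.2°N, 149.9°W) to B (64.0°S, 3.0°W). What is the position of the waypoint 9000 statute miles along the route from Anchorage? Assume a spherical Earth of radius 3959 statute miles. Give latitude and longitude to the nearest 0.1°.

Write both endpoints as unit vectors p₁, p₂ with components (cos φ cos λ, cos φ sin λ, sin φ).
The central angle between the endpoints is δ = arccos(p₁·p₂) ≈ 2.874 rad (164.7°). The total great-circle distance is δ·R ≈ 2.874 × 3959 ≈ 11380 mi, so the target fraction is f = 9000/11380 ≈ 0.791.
Interpolate at f ≈ 0.791 with slerp weights a = sin((1−f)δ)/sin δ ≈ 2.143, b = sin(fδ)/sin δ ≈ 2.891.
p = a·p₁ + b·p₂ ≈ (0.373, -0.584, -0.721); φ = arcsin(p_z) ≈ -46.14°, λ = atan2(p_y, p_x) ≈ -57.46°.

≈ (46.1°S, 57.5°W)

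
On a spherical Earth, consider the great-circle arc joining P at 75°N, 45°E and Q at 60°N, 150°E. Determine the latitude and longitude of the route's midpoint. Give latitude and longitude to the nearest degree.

≈ 75°N, 120°E

Convert each endpoint to a unit vector on the sphere (x = cos φ cos λ, y = cos φ sin λ, z = sin φ).
The central angle between the endpoints is δ = arccos(p₁·p₂) ≈ 0.638 rad (36.6°).
Interpolate at f = 1/2 with slerp weights a = sin((1−f)δ)/sin δ ≈ 0.527, b = sin(fδ)/sin δ ≈ 0.527.
p = a·p₁ + b·p₂ ≈ (-0.132, 0.228, 0.965); φ = arcsin(p_z) ≈ 74.73°, λ = atan2(p_y, p_x) ≈ 120.00°.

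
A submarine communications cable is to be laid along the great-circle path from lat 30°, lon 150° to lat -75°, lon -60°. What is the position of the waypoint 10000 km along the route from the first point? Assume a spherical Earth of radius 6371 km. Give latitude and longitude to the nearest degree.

≈ lat -58°, lon 170°

Convert each endpoint to a unit vector on the sphere (x = cos φ cos λ, y = cos φ sin λ, z = sin φ).
The central angle between the endpoints is δ = arccos(p₁·p₂) ≈ 2.315 rad (132.6°). The total great-circle distance is δ·R ≈ 2.315 × 6371 ≈ 14746 km, so the target fraction is f = 10000/14746 ≈ 0.678.
Interpolate at f ≈ 0.678 with slerp weights a = sin((1−f)δ)/sin δ ≈ 0.921, b = sin(fδ)/sin δ ≈ 1.359.
p = a·p₁ + b·p₂ ≈ (-0.515, 0.094, -0.852); φ = arcsin(p_z) ≈ -58.42°, λ = atan2(p_y, p_x) ≈ 169.62°.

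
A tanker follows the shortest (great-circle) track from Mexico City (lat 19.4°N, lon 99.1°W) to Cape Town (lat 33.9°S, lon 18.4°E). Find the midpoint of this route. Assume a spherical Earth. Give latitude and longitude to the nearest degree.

≈ lat 14°S, lon 46°W

Write both endpoints as unit vectors p₁, p₂ with components (cos φ cos λ, cos φ sin λ, sin φ).
The central angle between the endpoints is δ = arccos(p₁·p₂) ≈ 2.149 rad (123.1°).
Interpolate at f = 1/2 with slerp weights a = sin((1−f)δ)/sin δ ≈ 1.050, b = sin(fδ)/sin δ ≈ 1.050.
p = a·p₁ + b·p₂ ≈ (0.671, -0.703, -0.237); φ = arcsin(p_z) ≈ -13.71°, λ = atan2(p_y, p_x) ≈ -46.36°.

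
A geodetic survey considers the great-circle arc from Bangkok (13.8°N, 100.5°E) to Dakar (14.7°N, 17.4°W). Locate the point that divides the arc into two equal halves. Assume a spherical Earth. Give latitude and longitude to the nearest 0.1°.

Write both endpoints as unit vectors p₁, p₂ with components (cos φ cos λ, cos φ sin λ, sin φ).
The central angle between the endpoints is δ = arccos(p₁·p₂) ≈ 1.960 rad (112.3°).
Interpolate at f = 1/2 with slerp weights a = sin((1−f)δ)/sin δ ≈ 0.897, b = sin(fδ)/sin δ ≈ 0.897.
p = a·p₁ + b·p₂ ≈ (0.669, 0.597, 0.442); φ = arcsin(p_z) ≈ 26.22°, λ = atan2(p_y, p_x) ≈ 41.74°.

≈ (26.2°N, 41.7°E)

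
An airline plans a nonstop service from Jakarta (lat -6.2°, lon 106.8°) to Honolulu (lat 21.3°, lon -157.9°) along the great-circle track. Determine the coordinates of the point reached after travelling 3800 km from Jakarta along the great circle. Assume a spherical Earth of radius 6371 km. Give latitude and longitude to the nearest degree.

Convert each endpoint to a unit vector on the sphere (x = cos φ cos λ, y = cos φ sin λ, z = sin φ).
The central angle between the endpoints is δ = arccos(p₁·p₂) ≈ 1.696 rad (97.2°). The total great-circle distance is δ·R ≈ 1.696 × 6371 ≈ 10805 km, so the target fraction is f = 3800/10805 ≈ 0.352.
Interpolate at f ≈ 0.352 with slerp weights a = sin((1−f)δ)/sin δ ≈ 0.898, b = sin(fδ)/sin δ ≈ 0.566.
p = a·p₁ + b·p₂ ≈ (-0.747, 0.656, 0.109); φ = arcsin(p_z) ≈ 6.24°, λ = atan2(p_y, p_x) ≈ 138.69°.

≈ lat 6°, lon 139°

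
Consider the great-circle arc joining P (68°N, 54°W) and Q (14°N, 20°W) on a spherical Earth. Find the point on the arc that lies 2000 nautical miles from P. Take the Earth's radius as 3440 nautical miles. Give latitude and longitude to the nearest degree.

≈ (38°N, 28°W)

Convert each endpoint to a unit vector on the sphere (x = cos φ cos λ, y = cos φ sin λ, z = sin φ).
The central angle between the endpoints is δ = arccos(p₁·p₂) ≈ 1.017 rad (58.3°). The total great-circle distance is δ·R ≈ 1.017 × 3440 ≈ 3500 nmi, so the target fraction is f = 2000/3500 ≈ 0.571.
Interpolate at f ≈ 0.571 with slerp weights a = sin((1−f)δ)/sin δ ≈ 0.496, b = sin(fδ)/sin δ ≈ 0.646.
p = a·p₁ + b·p₂ ≈ (0.698, -0.365, 0.616); φ = arcsin(p_z) ≈ 38.05°, λ = atan2(p_y, p_x) ≈ -27.59°.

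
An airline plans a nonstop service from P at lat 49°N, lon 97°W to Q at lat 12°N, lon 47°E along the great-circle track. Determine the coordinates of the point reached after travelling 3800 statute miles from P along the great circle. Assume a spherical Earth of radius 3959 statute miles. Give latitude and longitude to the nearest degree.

≈ lat 59°N, lon 5°E

The haversine formula gives a central angle δ ≈ 1.941 rad (111.2°) between the endpoints. The total great-circle distance is δ·R ≈ 1.941 × 3959 ≈ 7686 mi, so the target fraction is f = 3800/7686 ≈ 0.494.
Interpolate at f ≈ 0.494 with slerp weights a = sin((1−f)δ)/sin δ ≈ 0.892, b = sin(fδ)/sin δ ≈ 0.879.
p = a·p₁ + b·p₂ ≈ (0.515, 0.048, 0.856); φ = arcsin(p_z) ≈ 58.86°, λ = atan2(p_y, p_x) ≈ 5.31°.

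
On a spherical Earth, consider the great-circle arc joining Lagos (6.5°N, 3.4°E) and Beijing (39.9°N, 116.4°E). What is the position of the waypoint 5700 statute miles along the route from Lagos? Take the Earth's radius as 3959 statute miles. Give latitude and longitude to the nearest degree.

The haversine formula gives a central angle δ ≈ 1.798 rad (103.0°) between the endpoints. The total great-circle distance is δ·R ≈ 1.798 × 3959 ≈ 7118 mi, so the target fraction is f = 5700/7118 ≈ 0.801.
Interpolate at f ≈ 0.801 with slerp weights a = sin((1−f)δ)/sin δ ≈ 0.360, b = sin(fδ)/sin δ ≈ 1.018.
p = a·p₁ + b·p₂ ≈ (0.010, 0.720, 0.693); φ = arcsin(p_z) ≈ 43.90°, λ = atan2(p_y, p_x) ≈ 89.22°.

≈ 44°N, 89°E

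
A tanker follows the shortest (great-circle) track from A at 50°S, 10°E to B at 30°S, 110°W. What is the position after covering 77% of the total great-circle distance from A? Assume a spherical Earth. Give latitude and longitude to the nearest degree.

Convert each endpoint to a unit vector on the sphere (x = cos φ cos λ, y = cos φ sin λ, z = sin φ).
The central angle between the endpoints is δ = arccos(p₁·p₂) ≈ 1.466 rad (84.0°).
Interpolate at f = 0.77 with slerp weights a = sin((1−f)δ)/sin δ ≈ 0.333, b = sin(fδ)/sin δ ≈ 0.909.
p = a·p₁ + b·p₂ ≈ (-0.059, -0.703, -0.709); φ = arcsin(p_z) ≈ -45.17°, λ = atan2(p_y, p_x) ≈ -94.77°.

≈ 45°S, 95°W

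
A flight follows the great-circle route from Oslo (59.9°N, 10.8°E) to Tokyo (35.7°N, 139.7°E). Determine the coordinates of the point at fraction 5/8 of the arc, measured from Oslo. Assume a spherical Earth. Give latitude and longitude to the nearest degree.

≈ (60°N, 117°E)

Write both endpoints as unit vectors p₁, p₂ with components (cos φ cos λ, cos φ sin λ, sin φ).
The central angle between the endpoints is δ = arccos(p₁·p₂) ≈ 1.319 rad (75.6°).
Interpolate at f = 5/8 with slerp weights a = sin((1−f)δ)/sin δ ≈ 0.490, b = sin(fδ)/sin δ ≈ 0.758.
p = a·p₁ + b·p₂ ≈ (-0.228, 0.444, 0.866); φ = arcsin(p_z) ≈ 60.04°, λ = atan2(p_y, p_x) ≈ 117.17°.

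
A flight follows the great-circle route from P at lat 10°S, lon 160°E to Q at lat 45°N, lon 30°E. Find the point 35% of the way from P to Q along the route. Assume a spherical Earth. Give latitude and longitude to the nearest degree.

≈ lat 23°N, lon 130°E

From cos δ = sin φ₁ sin φ₂ + cos φ₁ cos φ₂ cos Δλ, the central angle is δ ≈ 2.178 rad (124.8°).
Interpolate at f = 0.35 with slerp weights a = sin((1−f)δ)/sin δ ≈ 1.203, b = sin(fδ)/sin δ ≈ 0.841.
p = a·p₁ + b·p₂ ≈ (-0.598, 0.702, 0.386); φ = arcsin(p_z) ≈ 22.68°, λ = atan2(p_y, p_x) ≈ 130.42°.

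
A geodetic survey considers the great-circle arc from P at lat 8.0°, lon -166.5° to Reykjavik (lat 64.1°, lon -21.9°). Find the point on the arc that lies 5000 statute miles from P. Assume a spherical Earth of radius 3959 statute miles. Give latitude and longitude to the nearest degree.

From cos δ = sin φ₁ sin φ₂ + cos φ₁ cos φ₂ cos Δλ, the central angle is δ ≈ 1.800 rad (103.1°). The total great-circle distance is δ·R ≈ 1.800 × 3959 ≈ 7127 mi, so the target fraction is f = 5000/7127 ≈ 0.702.
Interpolate at f ≈ 0.702 with slerp weights a = sin((1−f)δ)/sin δ ≈ 0.526, b = sin(fδ)/sin δ ≈ 0.979.
p = a·p₁ + b·p₂ ≈ (-0.109, -0.281, 0.953); φ = arcsin(p_z) ≈ 72.45°, λ = atan2(p_y, p_x) ≈ -111.28°.

≈ lat 72°, lon -111°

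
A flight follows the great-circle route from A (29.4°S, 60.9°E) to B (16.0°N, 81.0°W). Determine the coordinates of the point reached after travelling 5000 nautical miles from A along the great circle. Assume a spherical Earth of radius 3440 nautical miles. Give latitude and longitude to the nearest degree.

Write both endpoints as unit vectors p₁, p₂ with components (cos φ cos λ, cos φ sin λ, sin φ).
The central angle between the endpoints is δ = arccos(p₁·p₂) ≈ 2.489 rad (142.6°). The total great-circle distance is δ·R ≈ 2.489 × 3440 ≈ 8561 nmi, so the target fraction is f = 5000/8561 ≈ 0.584.
Interpolate at f ≈ 0.584 with slerp weights a = sin((1−f)δ)/sin δ ≈ 1.416, b = sin(fδ)/sin δ ≈ 1.635.
p = a·p₁ + b·p₂ ≈ (0.846, -0.475, -0.244); φ = arcsin(p_z) ≈ -14.14°, λ = atan2(p_y, p_x) ≈ -29.30°.

≈ (14°S, 29°W)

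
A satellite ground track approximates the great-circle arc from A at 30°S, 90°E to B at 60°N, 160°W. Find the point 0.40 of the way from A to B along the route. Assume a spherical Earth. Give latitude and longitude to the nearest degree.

≈ 13°N, 117°E

The haversine formula gives a central angle δ ≈ 2.191 rad (125.5°) between the endpoints.
Interpolate at f = 0.40 with slerp weights a = sin((1−f)δ)/sin δ ≈ 1.189, b = sin(fδ)/sin δ ≈ 0.944.
p = a·p₁ + b·p₂ ≈ (-0.444, 0.868, 0.223); φ = arcsin(p_z) ≈ 12.91°, λ = atan2(p_y, p_x) ≈ 117.07°.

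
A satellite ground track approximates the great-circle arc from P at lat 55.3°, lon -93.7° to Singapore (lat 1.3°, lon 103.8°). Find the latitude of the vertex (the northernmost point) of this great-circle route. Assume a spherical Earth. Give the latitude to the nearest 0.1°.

≈ 78.4°

The great circle lies in the plane with unit normal n̂ = (p₁ × p₂)/|p₁ × p₂|.
Here n̂_z ≈ -0.201; the vertex latitude is φ_max = arccos|n̂_z| ≈ 78.4°.
Check via Clairaut: cos φ_max = |cos φ₁| · sin C = cos(55.3°)·sin(20.7°) ≈ 0.201, again giving ≈ 78.4°.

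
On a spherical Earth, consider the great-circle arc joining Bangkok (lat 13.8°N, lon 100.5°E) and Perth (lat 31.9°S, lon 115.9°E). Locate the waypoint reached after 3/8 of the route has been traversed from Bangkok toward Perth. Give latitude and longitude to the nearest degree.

The haversine formula gives a central angle δ ≈ 0.838 rad (48.0°) between the endpoints.
Interpolate at f = 3/8 with slerp weights a = sin((1−f)δ)/sin δ ≈ 0.673, b = sin(fδ)/sin δ ≈ 0.416.
p = a·p₁ + b·p₂ ≈ (-0.273, 0.960, -0.059); φ = arcsin(p_z) ≈ -3.40°, λ = atan2(p_y, p_x) ≈ 105.89°.

≈ lat 3°S, lon 106°E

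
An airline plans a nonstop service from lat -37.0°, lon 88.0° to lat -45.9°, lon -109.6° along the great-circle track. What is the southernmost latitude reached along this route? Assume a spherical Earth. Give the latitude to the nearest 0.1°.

≈ -80.3°

The great circle lies in the plane with unit normal n̂ = (p₁ × p₂)/|p₁ × p₂|.
Here n̂_z ≈ +0.169; the vertex latitude is φ_max = arccos|n̂_z| ≈ 80.3°.
Check via Clairaut: cos φ_max = |cos φ₁| · sin C = cos(37.0°)·sin(167.8°) ≈ 0.169, again giving ≈ 80.3°.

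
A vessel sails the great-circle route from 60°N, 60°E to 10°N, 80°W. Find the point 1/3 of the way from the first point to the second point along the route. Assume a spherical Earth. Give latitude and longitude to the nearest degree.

≈ 68°N, 24°W

Write both endpoints as unit vectors p₁, p₂ with components (cos φ cos λ, cos φ sin λ, sin φ).
The central angle between the endpoints is δ = arccos(p₁·p₂) ≈ 1.800 rad (103.1°).
Interpolate at f = 1/3 with slerp weights a = sin((1−f)δ)/sin δ ≈ 0.957, b = sin(fδ)/sin δ ≈ 0.580.
p = a·p₁ + b·p₂ ≈ (0.338, -0.148, 0.929); φ = arcsin(p_z) ≈ 68.33°, λ = atan2(p_y, p_x) ≈ -23.60°.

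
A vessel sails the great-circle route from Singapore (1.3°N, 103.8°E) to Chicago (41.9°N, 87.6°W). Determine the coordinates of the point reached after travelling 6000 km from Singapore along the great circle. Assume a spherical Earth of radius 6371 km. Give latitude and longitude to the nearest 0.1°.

The haversine formula gives a central angle δ ≈ 2.366 rad (135.6°) between the endpoints. The total great-circle distance is δ·R ≈ 2.366 × 6371 ≈ 15076 km, so the target fraction is f = 6000/15076 ≈ 0.398.
Interpolate at f ≈ 0.398 with slerp weights a = sin((1−f)δ)/sin δ ≈ 1.414, b = sin(fδ)/sin δ ≈ 1.155.
p = a·p₁ + b·p₂ ≈ (-0.301, 0.513, 0.804); φ = arcsin(p_z) ≈ 53.48°, λ = atan2(p_y, p_x) ≈ 120.40°.

≈ 53.5°N, 120.4°E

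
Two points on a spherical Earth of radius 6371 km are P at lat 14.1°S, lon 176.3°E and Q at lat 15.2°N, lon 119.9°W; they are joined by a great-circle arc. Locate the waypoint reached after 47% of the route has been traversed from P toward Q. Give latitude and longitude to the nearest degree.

The haversine formula gives a central angle δ ≈ 1.214 rad (69.6°) between the endpoints.
Interpolate at f = 0.47 with slerp weights a = sin((1−f)δ)/sin δ ≈ 0.640, b = sin(fδ)/sin δ ≈ 0.576.
p = a·p₁ + b·p₂ ≈ (-0.897, -0.442, -0.005); φ = arcsin(p_z) ≈ -0.28°, λ = atan2(p_y, p_x) ≈ -153.76°.

≈ lat 0°N, lon 154°W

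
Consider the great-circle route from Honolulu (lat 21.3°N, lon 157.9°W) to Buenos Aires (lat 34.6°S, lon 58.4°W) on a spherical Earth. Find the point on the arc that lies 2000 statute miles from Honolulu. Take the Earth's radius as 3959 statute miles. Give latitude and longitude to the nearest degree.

Write both endpoints as unit vectors p₁, p₂ with components (cos φ cos λ, cos φ sin λ, sin φ).
The central angle between the endpoints is δ = arccos(p₁·p₂) ≈ 1.910 rad (109.4°). The total great-circle distance is δ·R ≈ 1.910 × 3959 ≈ 7562 mi, so the target fraction is f = 2000/7562 ≈ 0.264.
Interpolate at f ≈ 0.264 with slerp weights a = sin((1−f)δ)/sin δ ≈ 1.046, b = sin(fδ)/sin δ ≈ 0.513.
p = a·p₁ + b·p₂ ≈ (-0.682, -0.726, 0.088); φ = arcsin(p_z) ≈ 5.08°, λ = atan2(p_y, p_x) ≈ -133.17°.

≈ lat 5°N, lon 133°W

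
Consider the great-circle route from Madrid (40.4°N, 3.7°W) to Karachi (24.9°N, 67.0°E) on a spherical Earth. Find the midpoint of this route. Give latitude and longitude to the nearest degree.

From cos δ = sin φ₁ sin φ₂ + cos φ₁ cos φ₂ cos Δλ, the central angle is δ ≈ 1.046 rad (59.9°).
Interpolate at f = 1/2 with slerp weights a = sin((1−f)δ)/sin δ ≈ 0.577, b = sin(fδ)/sin δ ≈ 0.577.
p = a·p₁ + b·p₂ ≈ (0.643, 0.453, 0.617); φ = arcsin(p_z) ≈ 38.10°, λ = atan2(p_y, p_x) ≈ 35.19°.

≈ 38°N, 35°E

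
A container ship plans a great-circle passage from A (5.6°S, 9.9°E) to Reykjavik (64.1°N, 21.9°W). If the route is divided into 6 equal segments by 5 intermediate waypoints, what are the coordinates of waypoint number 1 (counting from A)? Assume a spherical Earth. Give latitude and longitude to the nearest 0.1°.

The haversine formula gives a central angle δ ≈ 1.285 rad (73.6°) between the endpoints.
Interpolate at f = 1/6 with slerp weights a = sin((1−f)δ)/sin δ ≈ 0.915, b = sin(fδ)/sin δ ≈ 0.222.
p = a·p₁ + b·p₂ ≈ (0.987, 0.120, 0.110); φ = arcsin(p_z) ≈ 6.32°, λ = atan2(p_y, p_x) ≈ 6.96°.

≈ (6.3°N, 7.0°E)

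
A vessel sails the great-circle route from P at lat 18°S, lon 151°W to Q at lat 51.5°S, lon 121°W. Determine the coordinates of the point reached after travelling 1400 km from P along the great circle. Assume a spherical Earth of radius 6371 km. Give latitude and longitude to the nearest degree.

≈ lat 29°S, lon 144°W

Convert each endpoint to a unit vector on the sphere (x = cos φ cos λ, y = cos φ sin λ, z = sin φ).
The central angle between the endpoints is δ = arccos(p₁·p₂) ≈ 0.716 rad (41.0°). The total great-circle distance is δ·R ≈ 0.716 × 6371 ≈ 4560 km, so the target fraction is f = 1400/4560 ≈ 0.307.
Interpolate at f ≈ 0.307 with slerp weights a = sin((1−f)δ)/sin δ ≈ 0.725, b = sin(fδ)/sin δ ≈ 0.332.
p = a·p₁ + b·p₂ ≈ (-0.710, -0.512, -0.484); φ = arcsin(p_z) ≈ -28.95°, λ = atan2(p_y, p_x) ≈ -144.21°.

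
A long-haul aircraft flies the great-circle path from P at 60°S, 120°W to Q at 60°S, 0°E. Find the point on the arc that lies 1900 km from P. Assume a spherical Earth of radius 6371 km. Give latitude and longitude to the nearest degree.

Write both endpoints as unit vectors p₁, p₂ with components (cos φ cos λ, cos φ sin λ, sin φ).
The central angle between the endpoints is δ = arccos(p₁·p₂) ≈ 0.896 rad (51.3°). The total great-circle distance is δ·R ≈ 0.896 × 6371 ≈ 5706 km, so the target fraction is f = 1900/5706 ≈ 0.333.
Interpolate at f ≈ 0.333 with slerp weights a = sin((1−f)δ)/sin δ ≈ 0.721, b = sin(fδ)/sin δ ≈ 0.376.
p = a·p₁ + b·p₂ ≈ (0.008, -0.312, -0.950); φ = arcsin(p_z) ≈ -71.81°, λ = atan2(p_y, p_x) ≈ -88.52°.

≈ 72°S, 89°W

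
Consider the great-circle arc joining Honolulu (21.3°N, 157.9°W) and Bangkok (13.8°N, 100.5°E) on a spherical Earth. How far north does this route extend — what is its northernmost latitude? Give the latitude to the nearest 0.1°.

The great circle lies in the plane with unit normal n̂ = (p₁ × p₂)/|p₁ × p₂|.
Here n̂_z ≈ -0.890; the vertex latitude is φ_max = arccos|n̂_z| ≈ 27.1°.

≈ 27.1°N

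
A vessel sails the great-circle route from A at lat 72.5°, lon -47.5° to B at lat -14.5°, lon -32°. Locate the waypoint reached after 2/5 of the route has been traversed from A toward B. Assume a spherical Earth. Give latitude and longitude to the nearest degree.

Write both endpoints as unit vectors p₁, p₂ with components (cos φ cos λ, cos φ sin λ, sin φ).
The central angle between the endpoints is δ = arccos(p₁·p₂) ≈ 1.529 rad (87.6°).
Interpolate at f = 2/5 with slerp weights a = sin((1−f)δ)/sin δ ≈ 0.795, b = sin(fδ)/sin δ ≈ 0.575.
p = a·p₁ + b·p₂ ≈ (0.633, -0.471, 0.614); φ = arcsin(p_z) ≈ 37.88°, λ = atan2(p_y, p_x) ≈ -36.64°.

≈ lat 38°, lon -37°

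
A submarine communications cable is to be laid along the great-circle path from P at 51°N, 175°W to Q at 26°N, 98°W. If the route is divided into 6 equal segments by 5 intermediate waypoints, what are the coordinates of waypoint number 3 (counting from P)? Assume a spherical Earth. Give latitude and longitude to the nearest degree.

≈ 45°N, 129°W

Write both endpoints as unit vectors p₁, p₂ with components (cos φ cos λ, cos φ sin λ, sin φ).
The central angle between the endpoints is δ = arccos(p₁·p₂) ≈ 1.084 rad (62.1°).
Interpolate at f = 3/6 with slerp weights a = sin((1−f)δ)/sin δ ≈ 0.584, b = sin(fδ)/sin δ ≈ 0.584.
p = a·p₁ + b·p₂ ≈ (-0.439, -0.551, 0.709); φ = arcsin(p_z) ≈ 45.19°, λ = atan2(p_y, p_x) ≈ -128.52°.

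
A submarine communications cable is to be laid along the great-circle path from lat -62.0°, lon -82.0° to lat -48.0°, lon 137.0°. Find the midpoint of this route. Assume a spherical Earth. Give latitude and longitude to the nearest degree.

The haversine formula gives a central angle δ ≈ 1.146 rad (65.7°) between the endpoints.
Interpolate at f = 1/2 with slerp weights a = sin((1−f)δ)/sin δ ≈ 0.595, b = sin(fδ)/sin δ ≈ 0.595.
p = a·p₁ + b·p₂ ≈ (-0.252, -0.005, -0.968); φ = arcsin(p_z) ≈ -75.38°, λ = atan2(p_y, p_x) ≈ -178.84°.

≈ lat -75°, lon -179°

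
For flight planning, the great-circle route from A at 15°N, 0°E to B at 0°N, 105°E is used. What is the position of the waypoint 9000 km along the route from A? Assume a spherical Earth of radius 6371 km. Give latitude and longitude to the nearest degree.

The haversine formula gives a central angle δ ≈ 1.823 rad (104.5°) between the endpoints. The total great-circle distance is δ·R ≈ 1.823 × 6371 ≈ 11617 km, so the target fraction is f = 9000/11617 ≈ 0.775.
Interpolate at f ≈ 0.775 with slerp weights a = sin((1−f)δ)/sin δ ≈ 0.412, b = sin(fδ)/sin δ ≈ 1.020.
p = a·p₁ + b·p₂ ≈ (0.134, 0.985, 0.107); φ = arcsin(p_z) ≈ 6.13°, λ = atan2(p_y, p_x) ≈ 82.23°.

≈ 6°N, 82°E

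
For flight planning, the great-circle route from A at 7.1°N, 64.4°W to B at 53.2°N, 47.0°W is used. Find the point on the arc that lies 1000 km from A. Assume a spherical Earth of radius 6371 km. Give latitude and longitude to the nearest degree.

≈ 16°N, 62°W

Convert each endpoint to a unit vector on the sphere (x = cos φ cos λ, y = cos φ sin λ, z = sin φ).
The central angle between the endpoints is δ = arccos(p₁·p₂) ≈ 0.842 rad (48.2°). The total great-circle distance is δ·R ≈ 0.842 × 6371 ≈ 5362 km, so the target fraction is f = 1000/5362 ≈ 0.186.
Interpolate at f ≈ 0.186 with slerp weights a = sin((1−f)δ)/sin δ ≈ 0.848, b = sin(fδ)/sin δ ≈ 0.210.
p = a·p₁ + b·p₂ ≈ (0.449, -0.851, 0.273); φ = arcsin(p_z) ≈ 15.82°, λ = atan2(p_y, p_x) ≈ -62.16°.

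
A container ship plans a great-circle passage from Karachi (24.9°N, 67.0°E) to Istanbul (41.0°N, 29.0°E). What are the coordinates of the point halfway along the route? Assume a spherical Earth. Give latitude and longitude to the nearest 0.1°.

≈ 34.4°N, 49.8°E

Convert each endpoint to a unit vector on the sphere (x = cos φ cos λ, y = cos φ sin λ, z = sin φ).
The central angle between the endpoints is δ = arccos(p₁·p₂) ≈ 0.617 rad (35.3°).
Interpolate at f = 1/2 with slerp weights a = sin((1−f)δ)/sin δ ≈ 0.525, b = sin(fδ)/sin δ ≈ 0.525.
p = a·p₁ + b·p₂ ≈ (0.532, 0.630, 0.565); φ = arcsin(p_z) ≈ 34.42°, λ = atan2(p_y, p_x) ≈ 49.81°.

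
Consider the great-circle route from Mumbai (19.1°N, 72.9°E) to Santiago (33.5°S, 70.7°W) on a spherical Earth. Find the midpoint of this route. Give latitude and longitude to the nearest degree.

≈ (22°S, 12°E)

Convert each endpoint to a unit vector on the sphere (x = cos φ cos λ, y = cos φ sin λ, z = sin φ).
The central angle between the endpoints is δ = arccos(p₁·p₂) ≈ 2.523 rad (144.6°).
Interpolate at f = 1/2 with slerp weights a = sin((1−f)δ)/sin δ ≈ 1.643, b = sin(fδ)/sin δ ≈ 1.643.
p = a·p₁ + b·p₂ ≈ (0.910, 0.191, -0.369); φ = arcsin(p_z) ≈ -21.67°, λ = atan2(p_y, p_x) ≈ 11.85°.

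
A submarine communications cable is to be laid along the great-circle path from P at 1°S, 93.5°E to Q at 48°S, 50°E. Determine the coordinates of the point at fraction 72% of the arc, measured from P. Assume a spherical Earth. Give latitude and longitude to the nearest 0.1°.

Write both endpoints as unit vectors p₁, p₂ with components (cos φ cos λ, cos φ sin λ, sin φ).
The central angle between the endpoints is δ = arccos(p₁·p₂) ≈ 1.049 rad (60.1°).
Interpolate at f = 0.72 with slerp weights a = sin((1−f)δ)/sin δ ≈ 0.334, b = sin(fδ)/sin δ ≈ 0.791.
p = a·p₁ + b·p₂ ≈ (0.320, 0.739, -0.593); φ = arcsin(p_z) ≈ -36.40°, λ = atan2(p_y, p_x) ≈ 66.59°.

≈ 36.4°S, 66.6°E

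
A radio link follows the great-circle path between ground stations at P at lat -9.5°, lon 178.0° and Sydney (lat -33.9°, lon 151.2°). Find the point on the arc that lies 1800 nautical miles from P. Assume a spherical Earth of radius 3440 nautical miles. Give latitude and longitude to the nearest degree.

≈ lat -31°, lon 155°

Convert each endpoint to a unit vector on the sphere (x = cos φ cos λ, y = cos φ sin λ, z = sin φ).
The central angle between the endpoints is δ = arccos(p₁·p₂) ≈ 0.605 rad (34.6°). The total great-circle distance is δ·R ≈ 0.605 × 3440 ≈ 2080 nmi, so the target fraction is f = 1800/2080 ≈ 0.866.
Interpolate at f ≈ 0.866 with slerp weights a = sin((1−f)δ)/sin δ ≈ 0.143, b = sin(fδ)/sin δ ≈ 0.879.
p = a·p₁ + b·p₂ ≈ (-0.780, 0.356, -0.514); φ = arcsin(p_z) ≈ -30.93°, λ = atan2(p_y, p_x) ≈ 155.45°.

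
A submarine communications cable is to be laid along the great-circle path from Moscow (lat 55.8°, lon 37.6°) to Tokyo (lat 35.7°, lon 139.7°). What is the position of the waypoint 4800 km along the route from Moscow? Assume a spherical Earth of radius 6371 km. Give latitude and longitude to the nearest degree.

≈ lat 53°, lon 116°

Write both endpoints as unit vectors p₁, p₂ with components (cos φ cos λ, cos φ sin λ, sin φ).
The central angle between the endpoints is δ = arccos(p₁·p₂) ≈ 1.173 rad (67.2°). The total great-circle distance is δ·R ≈ 1.173 × 6371 ≈ 7476 km, so the target fraction is f = 4800/7476 ≈ 0.642.
Interpolate at f ≈ 0.642 with slerp weights a = sin((1−f)δ)/sin δ ≈ 0.442, b = sin(fδ)/sin δ ≈ 0.742.
p = a·p₁ + b·p₂ ≈ (-0.263, 0.541, 0.799); φ = arcsin(p_z) ≈ 53.01°, λ = atan2(p_y, p_x) ≈ 115.87°.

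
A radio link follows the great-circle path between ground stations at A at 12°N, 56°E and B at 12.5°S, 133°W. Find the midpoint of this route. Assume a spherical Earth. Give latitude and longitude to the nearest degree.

≈ 3°S, 141°E

From cos δ = sin φ₁ sin φ₂ + cos φ₁ cos φ₂ cos Δλ, the central angle is δ ≈ 2.988 rad (171.2°).
Interpolate at f = 1/2 with slerp weights a = sin((1−f)δ)/sin δ ≈ 6.511, b = sin(fδ)/sin δ ≈ 6.511.
p = a·p₁ + b·p₂ ≈ (-0.774, 0.631, -0.056); φ = arcsin(p_z) ≈ -3.18°, λ = atan2(p_y, p_x) ≈ 140.81°.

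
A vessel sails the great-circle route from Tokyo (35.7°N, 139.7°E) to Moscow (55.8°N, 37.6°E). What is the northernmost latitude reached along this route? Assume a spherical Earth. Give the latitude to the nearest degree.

The great circle lies in the plane with unit normal n̂ = (p₁ × p₂)/|p₁ × p₂|.
Here n̂_z ≈ -0.484; the vertex latitude is φ_max = arccos|n̂_z| ≈ 61.1°.
Check via Clairaut: cos φ_max = |cos φ₁| · sin C = cos(35.7°)·sin(36.6°) ≈ 0.484, again giving ≈ 61.1°.

≈ 61°N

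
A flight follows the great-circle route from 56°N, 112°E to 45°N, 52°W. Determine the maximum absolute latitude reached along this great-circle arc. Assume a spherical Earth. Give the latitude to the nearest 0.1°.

The great circle lies in the plane with unit normal n̂ = (p₁ × p₂)/|p₁ × p₂|.
Here n̂_z ≈ -0.111; the vertex latitude is φ_max = arccos|n̂_z| ≈ 83.6°.
Check via Clairaut: cos φ_max = |cos φ₁| · sin C = cos(56.0°)·sin(11.5°) ≈ 0.111, again giving ≈ 83.6°.

≈ 83.6°N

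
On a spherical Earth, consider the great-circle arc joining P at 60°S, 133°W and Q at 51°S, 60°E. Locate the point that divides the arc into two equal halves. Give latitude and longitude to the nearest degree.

≈ 84°S, 98°E

Write both endpoints as unit vectors p₁, p₂ with components (cos φ cos λ, cos φ sin λ, sin φ).
The central angle between the endpoints is δ = arccos(p₁·p₂) ≈ 1.196 rad (68.5°).
Interpolate at f = 1/2 with slerp weights a = sin((1−f)δ)/sin δ ≈ 0.605, b = sin(fδ)/sin δ ≈ 0.605.
p = a·p₁ + b·p₂ ≈ (-0.016, 0.108, -0.994); φ = arcsin(p_z) ≈ -83.71°, λ = atan2(p_y, p_x) ≈ 98.36°.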